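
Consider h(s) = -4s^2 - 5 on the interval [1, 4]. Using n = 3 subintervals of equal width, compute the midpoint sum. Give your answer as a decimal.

-98

Δs = (4 − 1)/3 = 1.
Midpoints: 1.5, 2.5, 3.5.
h(1.5) = -14, h(2.5) = -30, h(3.5) = -54.
Sum = Δs · [h(1.5) + h(2.5) + h(3.5)].
Sum = -98.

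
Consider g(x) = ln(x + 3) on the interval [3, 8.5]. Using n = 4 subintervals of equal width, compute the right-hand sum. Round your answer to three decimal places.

Δx = (8.5 − 3)/4 = 1.375.
Right endpoints: 4.375, 5.75, 7.125, 8.5.
g(4.375) ≈ 1.998, g(5.75) ≈ 2.169, g(7.125) ≈ 2.315, g(8.5) ≈ 2.442.
Sum = Δx · [g(4.375) + g(5.75) + g(7.125) + g(8.5)].
Sum ≈ 12.271.

12.271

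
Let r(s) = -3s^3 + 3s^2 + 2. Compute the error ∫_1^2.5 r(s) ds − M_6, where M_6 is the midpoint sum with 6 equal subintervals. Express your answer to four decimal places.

-0.0996

Exact integral: ∫_1^2.5 r(s) ds = -10.921875.
M_6 ≈ -10.822266.
Error ≈ -10.921875 − (-10.822266) ≈ -0.0996.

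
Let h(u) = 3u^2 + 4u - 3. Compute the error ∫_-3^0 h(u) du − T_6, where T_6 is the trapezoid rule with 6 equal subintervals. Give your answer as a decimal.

Exact integral: ∫_-3^0 h(u) du = 0.
T_6 = 0.375.
Error = 0 − 0.375 = -0.375.

-0.375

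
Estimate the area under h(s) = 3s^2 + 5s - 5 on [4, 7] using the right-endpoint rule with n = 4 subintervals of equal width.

Δs = (7 − 4)/4 = 0.75.
Right endpoints: 4.75, 5.5, 6.25, 7.
h(4.75) = 86.4375, h(5.5) = 113.25, h(6.25) = 143.4375, h(7) = 177.
Sum = Δs · [h(4.75) + h(5.5) + h(6.25) + h(7)].
Sum = 390.09375.

390.09375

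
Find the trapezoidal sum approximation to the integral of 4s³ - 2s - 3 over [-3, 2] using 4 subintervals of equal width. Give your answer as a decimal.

-82.8125

Δs = (2 − (-3))/4 = 1.25.
f(-3) = -105, f(-1.75) = -20.9375, f(-0.5) = -2.5, f(0.75) = -2.8125, f(2) = 25.
T_4 = (Δs/2)·[f(s_0) + 2f(s_1) + 2f(s_2) + 2f(s_3) + f(s_4)].
Sum = -82.8125.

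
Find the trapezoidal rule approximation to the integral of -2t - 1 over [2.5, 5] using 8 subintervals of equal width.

-21.25

Δt = (5 − 2.5)/8 = 0.3125.
f(2.5) = -6, f(2.8125) = -6.625, f(3.125) = -7.25, f(3.4375) = -7.875, f(3.75) = -8.5, f(4.0625) = -9.125, f(4.375) = -9.75, f(4.6875) = -10.375, f(5) = -11.
T_8 = (Δt/2)·[f(t_0) + 2f(t_1) + ... + 2f(t_{7}) + f(t_8)].
Sum = -21.25.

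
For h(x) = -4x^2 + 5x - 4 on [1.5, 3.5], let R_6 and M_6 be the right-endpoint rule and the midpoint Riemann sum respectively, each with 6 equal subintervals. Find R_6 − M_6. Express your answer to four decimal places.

-5.2222

R_6 ≈ -40.814815.
M_6 ≈ -35.592593.
R_6 − M_6 ≈ -5.2222.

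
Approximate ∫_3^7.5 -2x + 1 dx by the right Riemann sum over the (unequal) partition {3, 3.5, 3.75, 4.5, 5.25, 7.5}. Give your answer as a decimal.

Subinterval widths: 0.5, 0.25, 0.75, 0.75, 2.25.
Right endpoints: 3.5, 3.75, 4.5, 5.25, 7.5.
f(3.5) = -6, f(3.75) = -6.5, f(4.5) = -8, f(5.25) = -9.5, f(7.5) = -14.
Sum = Σ Δx_i · f(x_i).
Sum = -49.25.

-49.25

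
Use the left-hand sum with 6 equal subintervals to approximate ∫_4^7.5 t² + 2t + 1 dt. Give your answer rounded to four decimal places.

149.4589

Δt = (7.5 − 4)/6 = 7/12.
Left endpoints: 4, 55/12, 31/6, 5.75, 19/3, 83/12.
f(4) = 25, f(55/12) = 4489/144, f(31/6) = 1369/36, f(5.75) = 45.5625, f(19/3) = 484/9, f(83/12) = 9025/144.
Sum = Δt · [f(4) + f(55/12) + f(31/6) + ...].
Sum ≈ 149.4589.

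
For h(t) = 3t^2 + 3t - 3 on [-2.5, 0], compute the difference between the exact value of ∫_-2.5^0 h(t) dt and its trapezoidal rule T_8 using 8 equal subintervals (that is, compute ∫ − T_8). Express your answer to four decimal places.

Exact integral: ∫_-2.5^0 h(t) dt = -1.25.
T_8 ≈ -1.127930.
Error ≈ -1.25 − (-1.127930) ≈ -0.1221.

-0.1221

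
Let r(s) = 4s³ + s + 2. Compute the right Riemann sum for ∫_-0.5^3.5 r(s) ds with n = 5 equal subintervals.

Δs = (3.5 − (-0.5))/5 = 0.8.
Right endpoints: 0.3, 1.1, 1.9, 2.7, 3.5.
r(0.3) = 2.408, r(1.1) = 8.424, r(1.9) = 31.336, r(2.7) = 83.432, r(3.5) = 177.
Sum = Δs · [r(0.3) + r(1.1) + r(1.9) + r(2.7) + r(3.5)].
Sum = 242.08.

242.08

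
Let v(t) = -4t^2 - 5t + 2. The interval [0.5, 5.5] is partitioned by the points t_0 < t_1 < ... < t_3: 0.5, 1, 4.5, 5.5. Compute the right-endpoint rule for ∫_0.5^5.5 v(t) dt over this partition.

Subinterval widths: 0.5, 3.5, 1.
Right endpoints: 1, 4.5, 5.5.
v(1) = -7, v(4.5) = -101.5, v(5.5) = -146.5.
Sum = Σ Δt_i · v(t_i).
Sum = -505.25.

-505.25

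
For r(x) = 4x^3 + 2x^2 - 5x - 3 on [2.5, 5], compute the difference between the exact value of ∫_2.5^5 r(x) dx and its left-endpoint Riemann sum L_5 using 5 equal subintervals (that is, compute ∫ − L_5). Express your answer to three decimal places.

110.729

Exact integral: ∫_2.5^5 r(x) dx ≈ 604.47917.
L_5 = 493.75.
Error ≈ 604.47917 − 493.75 ≈ 110.729.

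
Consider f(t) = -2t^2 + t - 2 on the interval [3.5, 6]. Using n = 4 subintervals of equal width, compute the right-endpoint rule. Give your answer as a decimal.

Δt = (6 − 3.5)/4 = 0.625.
Right endpoints: 4.125, 4.75, 5.375, 6.
f(4.125) = -31.90625, f(4.75) = -42.375, f(5.375) = -54.40625, f(6) = -68.
Sum = Δt · [f(4.125) + f(4.75) + f(5.375) + f(6)].
Sum = -122.9296875.

-122.9296875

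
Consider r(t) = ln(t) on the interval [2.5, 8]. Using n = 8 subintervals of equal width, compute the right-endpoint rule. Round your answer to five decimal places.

Δt = (8 − 2.5)/8 = 0.6875.
Right endpoints: 3.1875, 3.875, 4.5625, 5.25, 5.9375, 6.625, 7.3125, 8.
r(3.1875) ≈ 1.15924, r(3.875) ≈ 1.35455, r(4.5625) ≈ 1.51787, r(5.25) ≈ 1.65823, r(5.9375) ≈ 1.78129, r(6.625) ≈ 1.89085, r(7.3125) ≈ 1.98959, r(8) ≈ 2.07944.
Sum = Δt · [r(3.1875) + r(3.875) + r(4.5625) + ...].
Sum ≈ 9.23384.

9.23384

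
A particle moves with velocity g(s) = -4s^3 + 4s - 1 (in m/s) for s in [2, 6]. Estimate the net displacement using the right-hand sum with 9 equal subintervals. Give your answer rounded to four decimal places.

-1407.6543

Δs = (6 − 2)/9 = 4/9.
Right endpoints: 22/9, 26/9, 10/3, 34/9, 38/9, 14/3, 46/9, 50/9, 6.
g(22/9) = -36193/729, g(26/9) = -62609/729, g(10/3) = -3667/27, g(34/9) = -146929/729, g(38/9) = -207905/729, g(14/3) = -10499/27, g(46/9) = -375169/729, g(50/9) = -484529/729, g(6) = -841.
Sum = Δs · [g(22/9) + g(26/9) + g(10/3) + ...].
Sum ≈ -1407.6543.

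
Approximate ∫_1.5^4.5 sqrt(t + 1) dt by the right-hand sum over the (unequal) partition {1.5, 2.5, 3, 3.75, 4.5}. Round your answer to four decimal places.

6.2643

Subinterval widths: 1, 0.5, 0.75, 0.75.
Right endpoints: 2.5, 3, 3.75, 4.5.
f(2.5) ≈ 1.8708, f(3) ≈ 2.0000, f(3.75) ≈ 2.1794, f(4.5) ≈ 2.3452.
Sum = Σ Δt_i · f(t_i).
Sum ≈ 6.2643.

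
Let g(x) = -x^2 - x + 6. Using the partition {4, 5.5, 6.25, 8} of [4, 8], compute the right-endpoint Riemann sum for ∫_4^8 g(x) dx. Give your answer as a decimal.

-189.609375

Subinterval widths: 1.5, 0.75, 1.75.
Right endpoints: 5.5, 6.25, 8.
g(5.5) = -29.75, g(6.25) = -39.3125, g(8) = -66.
Sum = Σ Δx_i · g(x_i).
Sum = -189.609375.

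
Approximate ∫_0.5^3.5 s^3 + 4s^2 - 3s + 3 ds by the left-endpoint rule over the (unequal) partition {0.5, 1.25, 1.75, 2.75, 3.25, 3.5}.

Subinterval widths: 0.75, 0.5, 1, 0.5, 0.25.
Left endpoints: 0.5, 1.25, 1.75, 2.75, 3.25.
f(0.5) = 2.625, f(1.25) = 7.453125, f(1.75) = 15.359375, f(2.75) = 45.796875, f(3.25) = 69.828125.
Sum = Σ Δs_i · f(s_i).
Sum = 61.41015625.

61.41015625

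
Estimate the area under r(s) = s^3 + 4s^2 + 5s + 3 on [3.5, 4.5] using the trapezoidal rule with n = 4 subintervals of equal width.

Δs = (4.5 − 3.5)/4 = 0.25.
r(3.5) = 112.375, r(3.75) = 130.734375, r(4) = 151, r(4.25) = 173.265625, r(4.5) = 197.625.
T_4 = (Δs/2)·[r(s_0) + 2r(s_1) + 2r(s_2) + 2r(s_3) + r(s_4)].
Sum = 152.5.

152.5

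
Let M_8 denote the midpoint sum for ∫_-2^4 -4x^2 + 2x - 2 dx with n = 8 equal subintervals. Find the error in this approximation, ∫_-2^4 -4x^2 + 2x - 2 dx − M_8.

Exact integral: ∫_-2^4 f(x) dx = -96.
M_8 = -94.875.
Error = -96 − (-94.875) = -1.125.

-1.125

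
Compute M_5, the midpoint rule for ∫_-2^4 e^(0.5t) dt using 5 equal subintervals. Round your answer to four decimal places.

13.8339

Δt = (4 − (-2))/5 = 1.2.
Midpoints: -1.4, -0.2, 1, 2.2, 3.4.
f(-1.4) ≈ 0.4966, f(-0.2) ≈ 0.9048, f(1) ≈ 1.6487, f(2.2) ≈ 3.0042, f(3.4) ≈ 5.4739.
Sum = Δt · [f(-1.4) + f(-0.2) + f(1) + f(2.2) + f(3.4)].
Sum ≈ 13.8339.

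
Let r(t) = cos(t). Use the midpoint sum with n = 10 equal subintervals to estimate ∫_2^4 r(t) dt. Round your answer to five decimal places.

Δt = (4 − 2)/10 = 0.2.
Midpoints: 2.1, 2.3, 2.5, 2.7, 2.9, 3.1, 3.3, 3.5, 3.7, 3.9.
r(2.1) ≈ -0.50485, r(2.3) ≈ -0.66628, r(2.5) ≈ -0.80114, r(2.7) ≈ -0.90407, r(2.9) ≈ -0.97096, r(3.1) ≈ -0.99914, r(3.3) ≈ -0.98748, r(3.5) ≈ -0.93646, r(3.7) ≈ -0.84810, r(3.9) ≈ -0.72593.
Sum = Δt · [r(2.1) + r(2.3) + r(2.5) + ...].
Sum ≈ -1.66888.

-1.66888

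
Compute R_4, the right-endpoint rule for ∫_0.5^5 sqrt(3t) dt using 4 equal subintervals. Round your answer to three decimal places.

Δt = (5 − 0.5)/4 = 1.125.
Right endpoints: 1.625, 2.75, 3.875, 5.
f(1.625) ≈ 2.208, f(2.75) ≈ 2.872, f(3.875) ≈ 3.410, f(5) ≈ 3.873.
Sum = Δt · [f(1.625) + f(2.75) + f(3.875) + f(5)].
Sum ≈ 13.908.

13.908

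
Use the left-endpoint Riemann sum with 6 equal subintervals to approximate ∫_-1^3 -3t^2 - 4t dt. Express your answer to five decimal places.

Δt = (3 − (-1))/6 = 2/3.
Left endpoints: -1, -1/3, 1/3, 1, 5/3, 7/3.
f(-1) = 1, f(-1/3) = 1, f(1/3) = -5/3, f(1) = -7, f(5/3) = -15, f(7/3) = -77/3.
Sum = Δt · [f(-1) + f(-1/3) + f(1/3) + ...].
Sum ≈ -31.55556.

-31.55556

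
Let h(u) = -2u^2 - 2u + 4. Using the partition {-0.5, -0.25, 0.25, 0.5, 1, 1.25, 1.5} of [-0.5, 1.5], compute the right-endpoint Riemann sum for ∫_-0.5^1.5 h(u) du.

2.125

Subinterval widths: 0.25, 0.5, 0.25, 0.5, 0.25, 0.25.
Right endpoints: -0.25, 0.25, 0.5, 1, 1.25, 1.5.
h(-0.25) = 4.375, h(0.25) = 3.375, h(0.5) = 2.5, h(1) = 0, h(1.25) = -1.625, h(1.5) = -3.5.
Sum = Σ Δu_i · h(u_i).
Sum = 2.125.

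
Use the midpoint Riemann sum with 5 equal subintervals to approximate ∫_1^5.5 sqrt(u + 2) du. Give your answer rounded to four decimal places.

10.2325

Δu = (5.5 − 1)/5 = 0.9.
Midpoints: 1.45, 2.35, 3.25, 4.15, 5.05.
f(1.45) ≈ 1.8574, f(2.35) ≈ 2.0857, f(3.25) ≈ 2.2913, f(4.15) ≈ 2.4799, f(5.05) ≈ 2.6552.
Sum = Δu · [f(1.45) + f(2.35) + f(3.25) + f(4.15) + f(5.05)].
Sum ≈ 10.2325.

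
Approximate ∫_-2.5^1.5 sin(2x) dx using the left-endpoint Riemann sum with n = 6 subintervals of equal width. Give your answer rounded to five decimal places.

0.81216

Δx = (1.5 − (-2.5))/6 = 2/3.
Left endpoints: -2.5, -11/6, -7/6, -0.5, 1/6, 5/6.
f(-2.5) ≈ 0.95892, f(-11/6) ≈ 0.50128, f(-7/6) ≈ -0.72309, f(-0.5) ≈ -0.84147, f(1/6) ≈ 0.32719, f(5/6) ≈ 0.99541.
Sum = Δx · [f(-2.5) + f(-11/6) + f(-7/6) + ...].
Sum ≈ 0.81216.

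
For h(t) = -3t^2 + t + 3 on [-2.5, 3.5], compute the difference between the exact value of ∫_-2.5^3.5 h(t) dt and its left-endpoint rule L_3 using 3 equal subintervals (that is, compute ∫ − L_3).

Exact integral: ∫_-2.5^3.5 h(t) dt = -37.5.
L_3 = -37.5.
Error = -37.5 − (-37.5) = 0.

0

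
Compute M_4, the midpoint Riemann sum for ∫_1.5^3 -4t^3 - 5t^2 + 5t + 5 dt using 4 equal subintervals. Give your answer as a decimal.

-90.375

Δt = (3 − 1.5)/4 = 0.375.
Midpoints: 1.6875, 2.0625, 2.4375, 2.8125.
f(1.6875) = -20503/1024, f(2.0625) = -42037/1024, f(2.4375) = -72139/1024, f(2.8125) = -112105/1024.
Sum = Δt · [f(1.6875) + f(2.0625) + f(2.4375) + f(2.8125)].
Sum = -90.375.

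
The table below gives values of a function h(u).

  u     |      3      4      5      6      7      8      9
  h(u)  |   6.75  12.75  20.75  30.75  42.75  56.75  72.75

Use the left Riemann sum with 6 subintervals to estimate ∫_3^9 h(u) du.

170.5

Δu = 1.
Sum = 1·[6.75 + 12.75 + 20.75 + 30.75 + 42.75 + 56.75] = 170.5.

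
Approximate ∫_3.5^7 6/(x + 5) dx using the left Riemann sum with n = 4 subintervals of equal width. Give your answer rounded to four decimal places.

2.1618

Δx = (7 − 3.5)/4 = 0.875.
Left endpoints: 3.5, 4.375, 5.25, 6.125.
f(3.5) = 12/17, f(4.375) = 0.64, f(5.25) = 24/41, f(6.125) = 48/89.
Sum = Δx · [f(3.5) + f(4.375) + f(5.25) + f(6.125)].
Sum ≈ 2.1618.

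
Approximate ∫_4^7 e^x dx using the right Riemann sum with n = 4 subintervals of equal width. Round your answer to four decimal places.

1481.1916

Δx = (7 − 4)/4 = 0.75.
Right endpoints: 4.75, 5.5, 6.25, 7.
f(4.75) ≈ 115.5843, f(5.5) ≈ 244.6919, f(6.25) ≈ 518.0128, f(7) ≈ 1096.6332.
Sum = Δx · [f(4.75) + f(5.5) + f(6.25) + f(7)].
Sum ≈ 1481.1916.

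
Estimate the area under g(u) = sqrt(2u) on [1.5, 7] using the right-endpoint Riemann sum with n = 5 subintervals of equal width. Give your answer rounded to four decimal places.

16.8034

Δu = (7 − 1.5)/5 = 1.1.
Right endpoints: 2.6, 3.7, 4.8, 5.9, 7.
g(2.6) ≈ 2.2804, g(3.7) ≈ 2.7203, g(4.8) ≈ 3.0984, g(5.9) ≈ 3.4351, g(7) ≈ 3.7417.
Sum = Δu · [g(2.6) + g(3.7) + g(4.8) + g(5.9) + g(7)].
Sum ≈ 16.8034.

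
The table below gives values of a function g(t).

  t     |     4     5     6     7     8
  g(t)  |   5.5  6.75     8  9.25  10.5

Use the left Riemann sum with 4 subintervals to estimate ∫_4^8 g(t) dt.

29.5

Δt = 1.
Sum = 1·[5.5 + 6.75 + 8 + 9.25] = 29.5.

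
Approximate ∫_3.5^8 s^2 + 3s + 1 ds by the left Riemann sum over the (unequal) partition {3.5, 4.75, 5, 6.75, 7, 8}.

Subinterval widths: 1.25, 0.25, 1.75, 0.25, 1.
Left endpoints: 3.5, 4.75, 5, 6.75, 7.
f(3.5) = 23.75, f(4.75) = 37.8125, f(5) = 41, f(6.75) = 66.8125, f(7) = 71.
Sum = Σ Δs_i · f(s_i).
Sum = 198.59375.

198.59375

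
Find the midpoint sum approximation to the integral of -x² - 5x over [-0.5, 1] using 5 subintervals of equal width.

-2.23875

Δx = (1 − (-0.5))/5 = 0.3.
Midpoints: -0.35, -0.05, 0.25, 0.55, 0.85.
f(-0.35) = 1.6275, f(-0.05) = 0.2475, f(0.25) = -1.3125, f(0.55) = -3.0525, f(0.85) = -4.9725.
Sum = Δx · [f(-0.35) + f(-0.05) + f(0.25) + f(0.55) + f(0.85)].
Sum = -2.23875.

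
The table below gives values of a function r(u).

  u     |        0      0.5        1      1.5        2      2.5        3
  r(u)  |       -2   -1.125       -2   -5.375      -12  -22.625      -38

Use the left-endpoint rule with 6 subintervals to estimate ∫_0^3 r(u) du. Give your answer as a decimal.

Δu = 0.5.
Sum = 0.5·[(-2) + (-1.125) + (-2) + (-5.375) + (-12) + (-22.625)] = -22.5625.

-22.5625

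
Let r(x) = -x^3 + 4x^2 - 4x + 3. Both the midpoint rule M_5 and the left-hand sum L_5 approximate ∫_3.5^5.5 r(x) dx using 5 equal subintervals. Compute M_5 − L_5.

-11.14

M_5 = -56.33.
L_5 = -45.19.
M_5 − L_5 = -11.14.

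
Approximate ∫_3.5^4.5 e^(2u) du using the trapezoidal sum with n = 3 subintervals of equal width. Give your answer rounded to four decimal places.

3632.0234

Δu = (4.5 − 3.5)/3 = 1/3.
f(3.5) ≈ 1096.6332, f(23/6) ≈ 2135.9497, f(25/6) ≈ 4160.2620, f(4.5) ≈ 8103.0839.
T_3 = (Δu/2)·[f(u_0) + 2f(u_1) + 2f(u_2) + f(u_3)].
Sum ≈ 3632.0234.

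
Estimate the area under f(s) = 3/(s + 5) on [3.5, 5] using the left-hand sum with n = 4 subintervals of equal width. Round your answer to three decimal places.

Δs = (5 − 3.5)/4 = 0.375.
Left endpoints: 3.5, 3.875, 4.25, 4.625.
f(3.5) = 6/17, f(3.875) = 24/71, f(4.25) = 12/37, f(4.625) = 24/77.
Sum = Δs · [f(3.5) + f(3.875) + f(4.25) + f(4.625)].
Sum ≈ 0.498.

0.498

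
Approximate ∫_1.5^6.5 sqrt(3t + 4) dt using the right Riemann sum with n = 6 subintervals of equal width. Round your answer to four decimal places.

20.6019

Δt = (6.5 − 1.5)/6 = 5/6.
Right endpoints: 7/3, 19/6, 4, 29/6, 17/3, 6.5.
f(7/3) ≈ 3.3166, f(19/6) ≈ 3.6742, f(4) ≈ 4.0000, f(29/6) ≈ 4.3012, f(17/3) ≈ 4.5826, f(6.5) ≈ 4.8477.
Sum = Δt · [f(7/3) + f(19/6) + f(4) + ...].
Sum ≈ 20.6019.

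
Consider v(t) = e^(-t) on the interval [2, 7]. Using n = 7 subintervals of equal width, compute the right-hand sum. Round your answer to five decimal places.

Δt = (7 − 2)/7 = 5/7.
Right endpoints: 19/7, 24/7, 29/7, 34/7, 39/7, 44/7, 7.
v(19/7) ≈ 0.06625, v(24/7) ≈ 0.03243, v(29/7) ≈ 0.01588, v(34/7) ≈ 0.00777, v(39/7) ≈ 0.00381, v(44/7) ≈ 0.00186, v(7) ≈ 0.00091.
Sum = Δt · [v(19/7) + v(24/7) + v(29/7) + ...].
Sum ≈ 0.09208.

0.09208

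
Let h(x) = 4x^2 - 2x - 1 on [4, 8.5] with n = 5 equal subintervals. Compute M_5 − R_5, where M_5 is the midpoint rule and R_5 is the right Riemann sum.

-100.845

M_5 = 671.535.
R_5 = 772.38.
M_5 − R_5 = -100.845.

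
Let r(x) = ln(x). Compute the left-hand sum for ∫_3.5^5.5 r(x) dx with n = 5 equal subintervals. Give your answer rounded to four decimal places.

Δx = (5.5 − 3.5)/5 = 0.4.
Left endpoints: 3.5, 3.9, 4.3, 4.7, 5.1.
r(3.5) ≈ 1.2528, r(3.9) ≈ 1.3610, r(4.3) ≈ 1.4586, r(4.7) ≈ 1.5476, r(5.1) ≈ 1.6292.
Sum = Δx · [r(3.5) + r(3.9) + r(4.3) + r(4.7) + r(5.1)].
Sum ≈ 2.8997.

2.8997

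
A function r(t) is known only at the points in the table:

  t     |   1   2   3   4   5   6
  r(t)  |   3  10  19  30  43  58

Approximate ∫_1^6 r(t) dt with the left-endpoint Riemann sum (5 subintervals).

Δt = 1.
Sum = 1·[3 + 10 + 19 + 30 + 43] = 105.

105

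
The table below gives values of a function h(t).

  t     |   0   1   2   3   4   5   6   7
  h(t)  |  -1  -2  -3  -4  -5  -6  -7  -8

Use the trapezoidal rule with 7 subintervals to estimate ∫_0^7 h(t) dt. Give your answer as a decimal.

Δt = 1.
T_7 = (1/2)·[(-1) + 2·(-2) + 2·(-3) + 2·(-4) + 2·(-5) + 2·(-6) + 2·(-7) + (-8)] = -31.5.

-31.5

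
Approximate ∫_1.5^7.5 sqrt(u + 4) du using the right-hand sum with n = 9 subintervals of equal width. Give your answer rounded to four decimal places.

17.7461

Δu = (7.5 − 1.5)/9 = 2/3.
Right endpoints: 13/6, 17/6, 3.5, 25/6, 29/6, 5.5, 37/6, 41/6, 7.5.
f(13/6) ≈ 2.4833, f(17/6) ≈ 2.6141, f(3.5) ≈ 2.7386, f(25/6) ≈ 2.8577, f(29/6) ≈ 2.9721, f(5.5) ≈ 3.0822, f(37/6) ≈ 3.1885, f(41/6) ≈ 3.2914, f(7.5) ≈ 3.3912.
Sum = Δu · [f(13/6) + f(17/6) + f(3.5) + ...].
Sum ≈ 17.7461.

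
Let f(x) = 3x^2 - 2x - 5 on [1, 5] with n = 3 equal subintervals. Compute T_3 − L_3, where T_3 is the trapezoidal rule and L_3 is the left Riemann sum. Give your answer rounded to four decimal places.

T_3 ≈ 83.555556.
L_3 ≈ 40.888889.
T_3 − L_3 ≈ 42.6667.

42.6667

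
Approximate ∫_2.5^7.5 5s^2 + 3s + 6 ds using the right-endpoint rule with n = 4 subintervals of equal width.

Δs = (7.5 − 2.5)/4 = 1.25.
Right endpoints: 3.75, 5, 6.25, 7.5.
f(3.75) = 87.5625, f(5) = 146, f(6.25) = 220.0625, f(7.5) = 309.75.
Sum = Δs · [f(3.75) + f(5) + f(6.25) + f(7.5)].
Sum = 954.21875.

954.21875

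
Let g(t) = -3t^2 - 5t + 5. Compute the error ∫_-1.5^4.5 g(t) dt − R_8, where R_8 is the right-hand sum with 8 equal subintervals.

Exact integral: ∫_-1.5^4.5 g(t) dt = -109.5.
R_8 = -142.6875.
Error = -109.5 − (-142.6875) = 33.1875.

33.1875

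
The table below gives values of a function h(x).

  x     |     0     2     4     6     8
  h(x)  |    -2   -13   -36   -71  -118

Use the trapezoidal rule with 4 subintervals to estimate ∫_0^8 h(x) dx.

Δx = 2.
T_4 = (2/2)·[(-2) + 2·(-13) + 2·(-36) + 2·(-71) + (-118)] = -360.

-360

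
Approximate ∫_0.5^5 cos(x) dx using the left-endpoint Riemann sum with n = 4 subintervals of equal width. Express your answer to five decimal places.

Δx = (5 − 0.5)/4 = 1.125.
Left endpoints: 0.5, 1.625, 2.75, 3.875.
f(0.5) ≈ 0.87758, f(1.625) ≈ -0.05418, f(2.75) ≈ -0.92430, f(3.875) ≈ -0.74290.
Sum = Δx · [f(0.5) + f(1.625) + f(2.75) + f(3.875)].
Sum ≈ -0.94927.

-0.94927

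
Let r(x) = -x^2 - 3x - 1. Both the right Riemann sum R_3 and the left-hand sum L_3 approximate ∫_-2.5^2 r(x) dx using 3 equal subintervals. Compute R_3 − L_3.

R_3 = -19.125.
L_3 = -2.25.
R_3 − L_3 = -16.875.

-16.875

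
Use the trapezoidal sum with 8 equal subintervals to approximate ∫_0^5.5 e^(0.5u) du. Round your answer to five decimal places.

29.57307

Δu = (5.5 − 0)/8 = 0.6875.
f(0) ≈ 1.00000, f(0.6875) ≈ 1.41023, f(1.375) ≈ 1.98874, f(2.0625) ≈ 2.80457, f(2.75) ≈ 3.95508, f(3.4375) ≈ 5.57755, f(4.125) ≈ 7.86561, f(4.8125) ≈ 11.09229, f(5.5) ≈ 15.64263.
T_8 = (Δu/2)·[f(u_0) + 2f(u_1) + ... + 2f(u_{7}) + f(u_8)].
Sum ≈ 29.57307.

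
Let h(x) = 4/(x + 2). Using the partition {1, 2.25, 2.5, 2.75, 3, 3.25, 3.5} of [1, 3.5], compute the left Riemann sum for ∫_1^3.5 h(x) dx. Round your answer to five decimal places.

Subinterval widths: 1.25, 0.25, 0.25, 0.25, 0.25, 0.25.
Left endpoints: 1, 2.25, 2.5, 2.75, 3, 3.25.
h(1) = 4/3, h(2.25) = 16/17, h(2.5) = 8/9, h(2.75) = 16/19, h(3) = 0.8, h(3.25) = 16/21.
Sum = Σ Δx_i · h(x_i).
Sum ≈ 2.72519.

2.72519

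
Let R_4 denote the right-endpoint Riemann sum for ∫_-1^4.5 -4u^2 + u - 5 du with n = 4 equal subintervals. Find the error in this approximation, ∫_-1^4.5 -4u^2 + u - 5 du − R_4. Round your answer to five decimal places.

Exact integral: ∫_-1^4.5 f(u) du ≈ -140.7083333.
R_4 = -196.796875.
Error ≈ -140.7083333 − (-196.796875) ≈ 56.08854.

56.08854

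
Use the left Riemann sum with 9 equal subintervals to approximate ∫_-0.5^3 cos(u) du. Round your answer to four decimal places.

Δu = (3 − (-0.5))/9 = 7/18.
Left endpoints: -0.5, -1/9, 5/18, 2/3, 19/18, 13/9, 11/6, 20/9, 47/18.
f(-0.5) ≈ 0.8776, f(-1/9) ≈ 0.9938, f(5/18) ≈ 0.9617, f(2/3) ≈ 0.7859, f(19/18) ≈ 0.4927, f(13/9) ≈ 0.1260, f(11/6) ≈ -0.2595, f(20/9) ≈ -0.6063, f(47/18) ≈ -0.8626.
Sum = Δu · [f(-0.5) + f(-1/9) + f(5/18) + ...].
Sum ≈ 0.9758.

0.9758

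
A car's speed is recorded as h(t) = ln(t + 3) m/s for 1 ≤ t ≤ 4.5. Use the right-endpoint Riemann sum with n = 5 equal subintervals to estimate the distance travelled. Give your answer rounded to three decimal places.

Δt = (4.5 − 1)/5 = 0.7.
Right endpoints: 1.7, 2.4, 3.1, 3.8, 4.5.
h(1.7) ≈ 1.548, h(2.4) ≈ 1.686, h(3.1) ≈ 1.808, h(3.8) ≈ 1.917, h(4.5) ≈ 2.015.
Sum = Δt · [h(1.7) + h(2.4) + h(3.1) + h(3.8) + h(4.5)].
Sum ≈ 6.282.

6.282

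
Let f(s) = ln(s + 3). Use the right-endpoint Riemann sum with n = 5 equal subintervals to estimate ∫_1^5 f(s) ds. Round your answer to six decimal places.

Δs = (5 − 1)/5 = 0.8.
Right endpoints: 1.8, 2.6, 3.4, 4.2, 5.
f(1.8) ≈ 1.568616, f(2.6) ≈ 1.722767, f(3.4) ≈ 1.856298, f(4.2) ≈ 1.974081, f(5) ≈ 2.079442.
Sum = Δs · [f(1.8) + f(2.6) + f(3.4) + f(4.2) + f(5)].
Sum ≈ 7.360962.

7.360962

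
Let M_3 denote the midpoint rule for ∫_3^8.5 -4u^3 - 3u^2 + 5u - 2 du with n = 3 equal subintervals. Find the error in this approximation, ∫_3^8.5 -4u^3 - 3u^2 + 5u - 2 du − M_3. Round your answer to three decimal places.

-110.917

Exact integral: ∫_3^8.5 f(u) du = -5579.0625.
M_3 ≈ -5468.14583.
Error ≈ -5579.0625 − (-5468.14583) ≈ -110.917.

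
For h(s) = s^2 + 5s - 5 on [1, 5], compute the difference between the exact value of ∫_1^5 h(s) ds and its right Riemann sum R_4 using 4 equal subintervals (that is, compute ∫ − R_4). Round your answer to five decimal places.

Exact integral: ∫_1^5 h(s) ds ≈ 81.3333333.
R_4 = 104.
Error ≈ 81.3333333 − 104 ≈ -22.66667.

-22.66667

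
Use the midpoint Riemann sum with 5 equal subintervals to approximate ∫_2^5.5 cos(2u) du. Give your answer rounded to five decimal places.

Δu = (5.5 − 2)/5 = 0.7.
Midpoints: 2.35, 3.05, 3.75, 4.45, 5.15.
f(2.35) ≈ -0.01239, f(3.05) ≈ 0.98327, f(3.75) ≈ 0.34664, f(4.45) ≈ -0.86544, f(5.15) ≈ -0.64083.
Sum = Δu · [f(2.35) + f(3.05) + f(3.75) + f(4.45) + f(5.15)].
Sum ≈ -0.13212.

-0.13212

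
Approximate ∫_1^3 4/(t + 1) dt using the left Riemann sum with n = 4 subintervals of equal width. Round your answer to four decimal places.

Δt = (3 − 1)/4 = 0.5.
Left endpoints: 1, 1.5, 2, 2.5.
f(1) = 2, f(1.5) = 1.6, f(2) = 4/3, f(2.5) = 8/7.
Sum = Δt · [f(1) + f(1.5) + f(2) + f(2.5)].
Sum ≈ 3.0381.

3.0381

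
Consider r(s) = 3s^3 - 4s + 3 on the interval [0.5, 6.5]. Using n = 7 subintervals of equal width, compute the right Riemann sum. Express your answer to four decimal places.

1638.5357

Δs = (6.5 − 0.5)/7 = 6/7.
Right endpoints: 19/14, 31/14, 43/14, 55/14, 67/14, 79/14, 6.5.
r(19/14) = 13913/2744, r(31/14) = 73301/2744, r(43/14) = 213041/2744, r(55/14) = 464237/2744, r(67/14) = 857993/2744, r(79/14) = 1425413/2744, r(6.5) = 800.875.
Sum = Δs · [r(19/14) + r(31/14) + r(43/14) + ...].
Sum ≈ 1638.5357.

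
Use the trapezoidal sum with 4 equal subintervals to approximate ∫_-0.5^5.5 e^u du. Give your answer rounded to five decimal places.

Δu = (5.5 − (-0.5))/4 = 1.5.
f(-0.5) ≈ 0.60653, f(1) ≈ 2.71828, f(2.5) ≈ 12.18249, f(4) ≈ 54.59815, f(5.5) ≈ 244.69193.
T_4 = (Δu/2)·[f(u_0) + 2f(u_1) + 2f(u_2) + 2f(u_3) + f(u_4)].
Sum ≈ 288.22224.

288.22224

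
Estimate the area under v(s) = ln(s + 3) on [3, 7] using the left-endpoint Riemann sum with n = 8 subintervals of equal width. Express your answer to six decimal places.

Δs = (7 − 3)/8 = 0.5.
Left endpoints: 3, 3.5, 4, 4.5, 5, 5.5, 6, 6.5.
v(3) ≈ 1.791759, v(3.5) ≈ 1.871802, v(4) ≈ 1.945910, v(4.5) ≈ 2.014903, v(5) ≈ 2.079442, v(5.5) ≈ 2.140066, v(6) ≈ 2.197225, v(6.5) ≈ 2.251292.
Sum = Δs · [v(3) + v(3.5) + v(4) + ...].
Sum ≈ 8.146199.

8.146199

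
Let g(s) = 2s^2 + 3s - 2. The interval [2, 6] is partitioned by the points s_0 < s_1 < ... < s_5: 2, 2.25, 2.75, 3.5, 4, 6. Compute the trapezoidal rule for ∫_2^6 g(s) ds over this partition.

181.5625

Subinterval widths: 0.25, 0.5, 0.75, 0.5, 2.
g(2) = 12, g(2.25) = 14.875, g(2.75) = 21.375, g(3.5) = 33, g(4) = 42, g(6) = 88.
On each subinterval the trapezoid contributes (Δs_i/2)·[g(s_{i-1}) + g(s_i)].
Sum = 181.5625.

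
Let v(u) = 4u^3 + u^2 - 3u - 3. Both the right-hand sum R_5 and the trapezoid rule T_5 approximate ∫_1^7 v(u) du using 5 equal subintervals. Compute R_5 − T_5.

R_5 = 3333.36.
T_5 = 2494.56.
R_5 − T_5 = 838.8.

838.8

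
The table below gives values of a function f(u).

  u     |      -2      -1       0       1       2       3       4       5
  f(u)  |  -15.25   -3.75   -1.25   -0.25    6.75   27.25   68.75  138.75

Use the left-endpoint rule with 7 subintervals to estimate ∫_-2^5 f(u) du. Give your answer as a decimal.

Δu = 1.
Sum = 1·[(-15.25) + (-3.75) + (-1.25) + (-0.25) + 6.75 + 27.25 + 68.75] = 82.25.

82.25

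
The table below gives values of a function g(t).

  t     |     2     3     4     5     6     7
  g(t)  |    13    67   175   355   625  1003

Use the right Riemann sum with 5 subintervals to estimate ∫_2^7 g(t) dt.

2225

Δt = 1.
Sum = 1·[67 + 175 + 355 + 625 + 1003] = 2225.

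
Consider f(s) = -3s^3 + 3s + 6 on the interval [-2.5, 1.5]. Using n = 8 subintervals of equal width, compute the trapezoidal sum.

44.25

Δs = (1.5 − (-2.5))/8 = 0.5.
f(-2.5) = 45.375, f(-2) = 24, f(-1.5) = 11.625, f(-1) = 6, f(-0.5) = 4.875, f(0) = 6, f(0.5) = 7.125, f(1) = 6, f(1.5) = 0.375.
T_8 = (Δs/2)·[f(s_0) + 2f(s_1) + ... + 2f(s_{7}) + f(s_8)].
Sum = 44.25.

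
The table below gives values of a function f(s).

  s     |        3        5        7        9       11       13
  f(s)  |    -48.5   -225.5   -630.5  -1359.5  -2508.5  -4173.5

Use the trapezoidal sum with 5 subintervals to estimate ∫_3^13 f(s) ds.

Δs = 2.
T_5 = (2/2)·[(-48.5) + 2·(-225.5) + 2·(-630.5) + 2·(-1359.5) + 2·(-2508.5) + (-4173.5)] = -13670.

-13670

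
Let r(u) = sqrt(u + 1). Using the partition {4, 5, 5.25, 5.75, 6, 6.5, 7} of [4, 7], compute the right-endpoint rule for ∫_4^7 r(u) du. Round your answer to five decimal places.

7.81849

Subinterval widths: 1, 0.25, 0.5, 0.25, 0.5, 0.5.
Right endpoints: 5, 5.25, 5.75, 6, 6.5, 7.
r(5) ≈ 2.44949, r(5.25) ≈ 2.50000, r(5.75) ≈ 2.59808, r(6) ≈ 2.64575, r(6.5) ≈ 2.73861, r(7) ≈ 2.82843.
Sum = Σ Δu_i · r(u_i).
Sum ≈ 7.81849.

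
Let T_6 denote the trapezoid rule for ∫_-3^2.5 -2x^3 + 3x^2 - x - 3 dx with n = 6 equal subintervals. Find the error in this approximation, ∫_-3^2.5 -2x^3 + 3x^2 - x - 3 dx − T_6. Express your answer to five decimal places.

-3.46615

Exact integral: ∫_-3^2.5 f(x) dx = 48.46875.
T_6 ≈ 51.9348958.
Error ≈ 48.46875 − 51.9348958 ≈ -3.46615.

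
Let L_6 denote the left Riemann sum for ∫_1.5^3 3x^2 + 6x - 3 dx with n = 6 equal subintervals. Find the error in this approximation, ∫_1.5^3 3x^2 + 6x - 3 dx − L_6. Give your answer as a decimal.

3.609375

Exact integral: ∫_1.5^3 f(x) dx = 39.375.
L_6 = 35.765625.
Error = 39.375 − 35.765625 = 3.609375.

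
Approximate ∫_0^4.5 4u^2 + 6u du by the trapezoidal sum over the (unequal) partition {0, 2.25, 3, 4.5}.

192.375

Subinterval widths: 2.25, 0.75, 1.5.
f(0) = 0, f(2.25) = 33.75, f(3) = 54, f(4.5) = 108.
On each subinterval the trapezoid contributes (Δu_i/2)·[f(u_{i-1}) + f(u_i)].
Sum = 192.375.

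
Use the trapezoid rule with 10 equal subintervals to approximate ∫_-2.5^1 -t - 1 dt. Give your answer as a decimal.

Δt = (1 − (-2.5))/10 = 0.35.
f(-2.5) = 1.5, f(-2.15) = 1.15, f(-1.8) = 0.8, f(-1.45) = 0.45, f(-1.1) = 0.1, f(-0.75) = -0.25, f(-0.4) = -0.6, f(-0.05) = -0.95, f(0.3) = -1.3, f(0.65) = -1.65, f(1) = -2.
T_10 = (Δt/2)·[f(t_0) + 2f(t_1) + ... + 2f(t_{9}) + f(t_10)].
Sum = -0.875.

-0.875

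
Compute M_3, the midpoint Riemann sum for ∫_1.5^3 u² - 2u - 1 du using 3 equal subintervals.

-0.40625

Δu = (3 − 1.5)/3 = 0.5.
Midpoints: 1.75, 2.25, 2.75.
f(1.75) = -1.4375, f(2.25) = -0.4375, f(2.75) = 1.0625.
Sum = Δu · [f(1.75) + f(2.25) + f(2.75)].
Sum = -0.40625.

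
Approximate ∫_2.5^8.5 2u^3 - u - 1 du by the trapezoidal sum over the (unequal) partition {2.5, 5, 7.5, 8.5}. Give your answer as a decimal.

2715.75

Subinterval widths: 2.5, 2.5, 1.
f(2.5) = 27.75, f(5) = 244, f(7.5) = 835.25, f(8.5) = 1218.75.
On each subinterval the trapezoid contributes (Δu_i/2)·[f(u_{i-1}) + f(u_i)].
Sum = 2715.75.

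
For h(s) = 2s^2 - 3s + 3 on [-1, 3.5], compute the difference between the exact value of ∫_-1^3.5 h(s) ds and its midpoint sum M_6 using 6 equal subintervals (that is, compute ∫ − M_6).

Exact integral: ∫_-1^3.5 h(s) ds = 25.875.
M_6 = 25.453125.
Error = 25.875 − 25.453125 = 0.421875.

0.421875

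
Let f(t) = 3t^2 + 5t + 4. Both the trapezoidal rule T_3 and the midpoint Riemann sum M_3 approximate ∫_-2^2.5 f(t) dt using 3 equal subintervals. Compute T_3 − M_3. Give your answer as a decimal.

T_3 = 52.3125.
M_3 = 44.71875.
T_3 − M_3 = 7.59375.

7.59375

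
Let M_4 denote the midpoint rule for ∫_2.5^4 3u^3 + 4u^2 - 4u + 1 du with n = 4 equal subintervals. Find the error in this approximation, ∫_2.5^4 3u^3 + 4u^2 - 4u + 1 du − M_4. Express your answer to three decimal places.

Exact integral: ∫_2.5^4 f(u) du = 209.203125.
M_4 ≈ 208.61865.
Error ≈ 209.203125 − 208.61865 ≈ 0.584.

0.584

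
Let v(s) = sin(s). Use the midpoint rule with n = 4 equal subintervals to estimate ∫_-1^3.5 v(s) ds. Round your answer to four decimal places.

Δs = (3.5 − (-1))/4 = 1.125.
Midpoints: -0.4375, 0.6875, 1.8125, 2.9375.
v(-0.4375) ≈ -0.4237, v(0.6875) ≈ 0.6346, v(1.8125) ≈ 0.9709, v(2.9375) ≈ 0.2027.
Sum = Δs · [v(-0.4375) + v(0.6875) + v(1.8125) + v(2.9375)].
Sum ≈ 1.5576.

1.5576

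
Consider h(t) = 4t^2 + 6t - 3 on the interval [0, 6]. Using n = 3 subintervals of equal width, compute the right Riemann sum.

574

Δt = (6 − 0)/3 = 2.
Right endpoints: 2, 4, 6.
h(2) = 25, h(4) = 85, h(6) = 177.
Sum = Δt · [h(2) + h(4) + h(6)].
Sum = 574.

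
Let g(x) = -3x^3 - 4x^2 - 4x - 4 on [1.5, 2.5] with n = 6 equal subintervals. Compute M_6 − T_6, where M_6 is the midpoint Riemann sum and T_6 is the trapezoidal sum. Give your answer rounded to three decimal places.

0.153

M_6 ≈ -53.78241.
T_6 ≈ -53.93519.
M_6 − T_6 ≈ 0.153.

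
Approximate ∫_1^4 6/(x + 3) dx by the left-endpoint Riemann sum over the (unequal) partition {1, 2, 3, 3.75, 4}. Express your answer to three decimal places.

Subinterval widths: 1, 1, 0.75, 0.25.
Left endpoints: 1, 2, 3, 3.75.
f(1) = 1.5, f(2) = 1.2, f(3) = 1, f(3.75) = 8/9.
Sum = Σ Δx_i · f(x_i).
Sum ≈ 3.672.

3.672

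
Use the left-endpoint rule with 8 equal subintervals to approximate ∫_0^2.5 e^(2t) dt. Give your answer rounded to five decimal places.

53.05710

Δt = (2.5 − 0)/8 = 0.3125.
Left endpoints: 0, 0.3125, 0.625, 0.9375, 1.25, 1.5625, 1.875, 2.1875.
f(0) ≈ 1.00000, f(0.3125) ≈ 1.86825, f(0.625) ≈ 3.49034, f(0.9375) ≈ 6.52082, f(1.25) ≈ 12.18249, f(1.5625) ≈ 22.75990, f(1.875) ≈ 42.52108, f(2.1875) ≈ 79.43984.
Sum = Δt · [f(0) + f(0.3125) + f(0.625) + ...].
Sum ≈ 53.05710.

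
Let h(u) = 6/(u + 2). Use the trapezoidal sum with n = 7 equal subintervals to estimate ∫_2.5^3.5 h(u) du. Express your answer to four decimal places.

1.2042

Δu = (3.5 − 2.5)/7 = 1/7.
h(2.5) = 4/3, h(37/14) = 84/65, h(39/14) = 84/67, h(41/14) = 28/23, h(43/14) = 84/71, h(45/14) = 84/73, h(47/14) = 1.12, h(3.5) = 12/11.
T_7 = (Δu/2)·[h(u_0) + 2h(u_1) + ... + 2h(u_{6}) + h(u_7)].
Sum ≈ 1.2042.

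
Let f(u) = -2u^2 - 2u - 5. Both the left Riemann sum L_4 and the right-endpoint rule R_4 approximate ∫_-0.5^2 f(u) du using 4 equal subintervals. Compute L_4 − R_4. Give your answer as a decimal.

7.8125

L_4 = -18.0859375.
R_4 = -25.8984375.
L_4 − R_4 = 7.8125.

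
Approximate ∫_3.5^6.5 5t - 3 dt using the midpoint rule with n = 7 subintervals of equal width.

66

Δt = (6.5 − 3.5)/7 = 3/7.
Midpoints: 26/7, 29/7, 32/7, 5, 38/7, 41/7, 44/7.
f(26/7) = 109/7, f(29/7) = 124/7, f(32/7) = 139/7, f(5) = 22, f(38/7) = 169/7, f(41/7) = 184/7, f(44/7) = 199/7.
Sum = Δt · [f(26/7) + f(29/7) + f(32/7) + ...].
Sum = 66.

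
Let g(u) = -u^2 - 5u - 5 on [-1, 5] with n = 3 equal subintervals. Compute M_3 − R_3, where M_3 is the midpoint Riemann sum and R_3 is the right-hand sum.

M_3 = -130.
R_3 = -190.
M_3 − R_3 = 60.

60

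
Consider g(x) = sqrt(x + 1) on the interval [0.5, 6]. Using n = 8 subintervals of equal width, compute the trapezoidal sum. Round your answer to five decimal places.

11.11350

Δx = (6 − 0.5)/8 = 0.6875.
g(0.5) ≈ 1.22474, g(1.1875) ≈ 1.47902, g(1.875) ≈ 1.69558, g(2.5625) ≈ 1.88746, g(3.25) ≈ 2.06155, g(3.9375) ≈ 2.22205, g(4.625) ≈ 2.37171, g(5.3125) ≈ 2.51247, g(6) ≈ 2.64575.
T_8 = (Δx/2)·[g(x_0) + 2g(x_1) + ... + 2g(x_{7}) + g(x_8)].
Sum ≈ 11.11350.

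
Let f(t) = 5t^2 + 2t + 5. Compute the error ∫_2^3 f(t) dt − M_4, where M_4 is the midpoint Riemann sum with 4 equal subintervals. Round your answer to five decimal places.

Exact integral: ∫_2^3 f(t) dt ≈ 41.6666667.
M_4 = 41.640625.
Error ≈ 41.6666667 − 41.640625 ≈ 0.02604.

0.02604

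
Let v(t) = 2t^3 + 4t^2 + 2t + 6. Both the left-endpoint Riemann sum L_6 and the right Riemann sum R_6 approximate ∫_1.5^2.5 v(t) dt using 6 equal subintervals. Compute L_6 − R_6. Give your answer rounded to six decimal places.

-7.083333

L_6 ≈ 39.86574074.
R_6 ≈ 46.94907407.
L_6 − R_6 ≈ -7.083333.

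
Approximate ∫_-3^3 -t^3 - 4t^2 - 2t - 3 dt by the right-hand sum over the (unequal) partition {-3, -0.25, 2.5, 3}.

Subinterval widths: 2.75, 2.75, 0.5.
Right endpoints: -0.25, 2.5, 3.
f(-0.25) = -2.734375, f(2.5) = -48.625, f(3) = -72.
Sum = Σ Δt_i · f(t_i).
Sum = -177.23828125.

-177.23828125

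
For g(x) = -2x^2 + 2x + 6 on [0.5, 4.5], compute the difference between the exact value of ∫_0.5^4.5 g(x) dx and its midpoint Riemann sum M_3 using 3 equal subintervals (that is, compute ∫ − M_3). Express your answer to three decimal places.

-1.185

Exact integral: ∫_0.5^4.5 g(x) dx ≈ -16.66667.
M_3 ≈ -15.48148.
Error ≈ -16.66667 − (-15.48148) ≈ -1.185.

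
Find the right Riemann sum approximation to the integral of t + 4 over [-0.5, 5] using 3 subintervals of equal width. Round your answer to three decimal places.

Δt = (5 − (-0.5))/3 = 11/6.
Right endpoints: 4/3, 19/6, 5.
f(4/3) = 16/3, f(19/6) = 43/6, f(5) = 9.
Sum = Δt · [f(4/3) + f(19/6) + f(5)].
Sum ≈ 39.417.

39.417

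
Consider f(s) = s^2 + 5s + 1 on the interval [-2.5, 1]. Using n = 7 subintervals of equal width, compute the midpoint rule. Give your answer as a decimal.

Δs = (1 − (-2.5))/7 = 0.5.
Midpoints: -2.25, -1.75, -1.25, -0.75, -0.25, 0.25, 0.75.
f(-2.25) = -5.1875, f(-1.75) = -4.6875, f(-1.25) = -3.6875, f(-0.75) = -2.1875, f(-0.25) = -0.1875, f(0.25) = 2.3125, f(0.75) = 5.3125.
Sum = Δs · [f(-2.25) + f(-1.75) + f(-1.25) + ...].
Sum = -4.15625.

-4.15625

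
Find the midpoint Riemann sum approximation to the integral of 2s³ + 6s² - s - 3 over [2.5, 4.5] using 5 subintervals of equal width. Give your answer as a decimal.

322.78

Δs = (4.5 − 2.5)/5 = 0.4.
Midpoints: 2.7, 3.1, 3.5, 3.9, 4.3.
f(2.7) = 77.406, f(3.1) = 111.142, f(3.5) = 152.75, f(3.9) = 202.998, f(4.3) = 262.654.
Sum = Δs · [f(2.7) + f(3.1) + f(3.5) + f(3.9) + f(4.3)].
Sum = 322.78.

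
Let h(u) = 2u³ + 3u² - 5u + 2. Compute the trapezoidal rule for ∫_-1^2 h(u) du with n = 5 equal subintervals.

16.08

Δu = (2 − (-1))/5 = 0.6.
h(-1) = 8, h(-0.4) = 4.352, h(0.2) = 1.136, h(0.8) = 0.944, h(1.4) = 6.368, h(2) = 20.
T_5 = (Δu/2)·[h(u_0) + 2h(u_1) + ... + 2h(u_{4}) + h(u_5)].
Sum = 16.08.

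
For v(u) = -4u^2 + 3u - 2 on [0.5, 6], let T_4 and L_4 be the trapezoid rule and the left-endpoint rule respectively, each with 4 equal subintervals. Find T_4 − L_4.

T_4 = -252.140625.
L_4 = -165.171875.
T_4 − L_4 = -86.96875.

-86.96875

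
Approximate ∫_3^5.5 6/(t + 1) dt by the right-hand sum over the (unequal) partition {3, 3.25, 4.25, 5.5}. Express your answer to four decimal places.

Subinterval widths: 0.25, 1, 1.25.
Right endpoints: 3.25, 4.25, 5.5.
f(3.25) = 24/17, f(4.25) = 8/7, f(5.5) = 12/13.
Sum = Σ Δt_i · f(t_i).
Sum ≈ 2.6496.

2.6496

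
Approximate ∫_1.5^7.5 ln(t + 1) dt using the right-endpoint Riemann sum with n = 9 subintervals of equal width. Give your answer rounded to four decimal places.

10.2973

Δt = (7.5 − 1.5)/9 = 2/3.
Right endpoints: 13/6, 17/6, 3.5, 25/6, 29/6, 5.5, 37/6, 41/6, 7.5.
f(13/6) ≈ 1.1527, f(17/6) ≈ 1.3437, f(3.5) ≈ 1.5041, f(25/6) ≈ 1.6422, f(29/6) ≈ 1.7636, f(5.5) ≈ 1.8718, f(37/6) ≈ 1.9694, f(41/6) ≈ 2.0584, f(7.5) ≈ 2.1401.
Sum = Δt · [f(13/6) + f(17/6) + f(3.5) + ...].
Sum ≈ 10.2973.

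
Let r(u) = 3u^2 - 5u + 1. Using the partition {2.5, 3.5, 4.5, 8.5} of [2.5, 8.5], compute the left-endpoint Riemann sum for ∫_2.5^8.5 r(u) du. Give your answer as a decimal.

Subinterval widths: 1, 1, 4.
Left endpoints: 2.5, 3.5, 4.5.
r(2.5) = 7.25, r(3.5) = 20.25, r(4.5) = 39.25.
Sum = Σ Δu_i · r(u_i).
Sum = 184.5.

184.5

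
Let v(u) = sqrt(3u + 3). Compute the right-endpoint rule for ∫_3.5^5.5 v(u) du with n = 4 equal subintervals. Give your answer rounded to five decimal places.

Δu = (5.5 − 3.5)/4 = 0.5.
Right endpoints: 4, 4.5, 5, 5.5.
v(4) ≈ 3.87298, v(4.5) ≈ 4.06202, v(5) ≈ 4.24264, v(5.5) ≈ 4.41588.
Sum = Δu · [v(4) + v(4.5) + v(5) + v(5.5)].
Sum ≈ 8.29676.

8.29676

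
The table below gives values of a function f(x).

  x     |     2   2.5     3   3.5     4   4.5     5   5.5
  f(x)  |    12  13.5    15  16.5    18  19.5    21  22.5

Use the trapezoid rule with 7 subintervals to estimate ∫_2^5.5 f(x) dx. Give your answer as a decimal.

60.375

Δx = 0.5.
T_7 = (0.5/2)·[12 + 2·13.5 + 2·15 + 2·16.5 + 2·18 + 2·19.5 + 2·21 + 22.5] = 60.375.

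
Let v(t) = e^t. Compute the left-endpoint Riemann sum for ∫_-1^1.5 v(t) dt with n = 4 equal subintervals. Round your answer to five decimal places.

Δt = (1.5 − (-1))/4 = 0.625.
Left endpoints: -1, -0.375, 0.25, 0.875.
v(-1) ≈ 0.36788, v(-0.375) ≈ 0.68729, v(0.25) ≈ 1.28403, v(0.875) ≈ 2.39888.
Sum = Δt · [v(-1) + v(-0.375) + v(0.25) + v(0.875)].
Sum ≈ 2.96129.

2.96129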